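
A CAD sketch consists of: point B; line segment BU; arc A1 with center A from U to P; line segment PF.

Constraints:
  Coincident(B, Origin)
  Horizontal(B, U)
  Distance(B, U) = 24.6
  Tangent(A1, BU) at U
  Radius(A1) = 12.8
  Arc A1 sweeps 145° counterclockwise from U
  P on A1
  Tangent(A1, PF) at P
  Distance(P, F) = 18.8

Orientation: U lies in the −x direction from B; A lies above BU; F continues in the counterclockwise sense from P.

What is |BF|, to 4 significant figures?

47.19

B is at the origin; BU is horizontal with |BU| = 24.6 and U on the −x side, so U = (-24.60, 0.000). Since A1 is tangent to BU there, AU ⟂ BU, so A = U + (0, 12.8) = (-24.60, 12.80). On A1, U sits at bearing -90° from A; a 145° counterclockwise sweep puts P at bearing 55°, so P = A + 12.8·(cos 55°, sin 55°) = (-17.26, 23.29). Since A1 is tangent to PF there, AP ⟂ PF, so PF runs along (−sin 55°, cos 55°); with |PF| = 18.8, F = (-32.66, 34.07). Then |BF| = |F − B| = 47.19.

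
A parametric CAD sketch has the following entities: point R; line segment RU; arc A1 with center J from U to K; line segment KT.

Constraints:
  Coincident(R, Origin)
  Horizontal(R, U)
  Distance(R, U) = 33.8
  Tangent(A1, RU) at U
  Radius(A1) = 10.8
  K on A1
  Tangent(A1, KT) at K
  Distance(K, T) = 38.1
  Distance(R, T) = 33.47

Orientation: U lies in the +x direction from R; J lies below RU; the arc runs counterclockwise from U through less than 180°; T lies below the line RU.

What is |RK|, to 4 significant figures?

25.75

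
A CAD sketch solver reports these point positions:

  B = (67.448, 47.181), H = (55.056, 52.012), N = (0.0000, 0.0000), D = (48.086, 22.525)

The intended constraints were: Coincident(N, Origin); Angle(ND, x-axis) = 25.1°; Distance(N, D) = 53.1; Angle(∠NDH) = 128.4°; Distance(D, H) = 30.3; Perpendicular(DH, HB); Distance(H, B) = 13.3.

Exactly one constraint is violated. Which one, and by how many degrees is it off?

Perpendicular(DH, HB) — off by 8.00°.

N = (0.00, 0.00) ✓; ND at 25.10° ✓; |ND| = 53.10 ✓; ∠NDH = 128.4° ✓; |DH| = 30.30 ✓; ∠(DH, HB) = 98.00° ✗; |HB| = 13.30 ✓.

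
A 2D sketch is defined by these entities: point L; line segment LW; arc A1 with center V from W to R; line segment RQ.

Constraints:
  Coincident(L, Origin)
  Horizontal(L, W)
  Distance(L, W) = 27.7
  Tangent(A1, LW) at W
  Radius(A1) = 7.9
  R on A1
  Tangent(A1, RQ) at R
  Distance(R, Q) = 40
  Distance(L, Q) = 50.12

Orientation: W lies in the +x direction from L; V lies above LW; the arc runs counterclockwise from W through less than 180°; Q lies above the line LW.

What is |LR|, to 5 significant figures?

36.597

L is at the origin; L and W share the same y with |LW| = 27.7 and W on the +x side, so W = (27.700, 0.0000). A1 meets LW tangentially, so VW is at right angles to LW, so V = W + (0, 7.9) = (27.700, 7.9000). Since VR ⟂ RQ (tangency), |VQ| = √(7.9² + 40.0²) = 40.773 regardless of where R sits on A1. So Q lies on both circle(L, 50.12) and circle(V, 40.773); the above-LW intersection is Q = (16.850, 47.203). R is the foot of the tangent from Q: R = (34.764, 11.438).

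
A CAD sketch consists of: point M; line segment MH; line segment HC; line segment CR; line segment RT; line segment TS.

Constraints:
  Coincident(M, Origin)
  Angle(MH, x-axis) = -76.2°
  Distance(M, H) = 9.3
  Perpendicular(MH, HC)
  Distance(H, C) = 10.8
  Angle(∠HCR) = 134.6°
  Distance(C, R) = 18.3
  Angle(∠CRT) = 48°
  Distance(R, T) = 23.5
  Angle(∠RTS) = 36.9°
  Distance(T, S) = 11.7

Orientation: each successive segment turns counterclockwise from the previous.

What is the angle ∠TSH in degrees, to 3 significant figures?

75.4°

∠CRT = 48.0° gives RT at -169° from the x-axis; with |RT| = 23.5, T = (-0.975, 4.70). ∠RTS = 36.9° gives TS at -25.7° from the x-axis; with |TS| = 11.7, S = (9.57, -0.375). Then cos ∠TSH = ST·SH / (|ST||SH|), giving 75.4°.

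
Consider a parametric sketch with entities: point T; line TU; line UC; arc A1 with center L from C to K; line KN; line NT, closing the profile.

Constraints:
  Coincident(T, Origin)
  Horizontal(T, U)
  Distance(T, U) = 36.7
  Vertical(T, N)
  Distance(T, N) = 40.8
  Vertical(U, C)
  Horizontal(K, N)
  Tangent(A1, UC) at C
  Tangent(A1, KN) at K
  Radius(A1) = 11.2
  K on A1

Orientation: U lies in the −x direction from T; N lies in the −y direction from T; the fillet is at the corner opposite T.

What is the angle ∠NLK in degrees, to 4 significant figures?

66.29°

T is at the origin; TU is horizontal with |TU| = 36.7 and U on the −x side, so U = (-36.70, 0.000). T and N share the same x with |TN| = 40.8 and N on the −y side, so N = (0.000, -40.80). The virtual corner opposite T is at (-36.70, -40.80). Since A1 is tangent to UC there, LC ⟂ UC and since A1 is tangent to KN there, LK ⟂ KN, with radius 11.2, so the center L sits 11.2 in from both sides at L = (-25.50, -29.60). That places the tangent points at C = (-36.70, -29.60) on UC and K = (-25.50, -40.80) on KN. Then cos ∠NLK = LN·LK / (|LN||LK|), giving 66.29°.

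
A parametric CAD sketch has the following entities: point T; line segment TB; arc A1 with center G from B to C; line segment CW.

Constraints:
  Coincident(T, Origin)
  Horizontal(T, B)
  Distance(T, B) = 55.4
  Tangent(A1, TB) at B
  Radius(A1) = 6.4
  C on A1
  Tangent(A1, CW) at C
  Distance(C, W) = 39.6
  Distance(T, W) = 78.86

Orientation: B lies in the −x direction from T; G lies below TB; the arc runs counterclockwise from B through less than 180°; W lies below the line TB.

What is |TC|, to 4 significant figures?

62.07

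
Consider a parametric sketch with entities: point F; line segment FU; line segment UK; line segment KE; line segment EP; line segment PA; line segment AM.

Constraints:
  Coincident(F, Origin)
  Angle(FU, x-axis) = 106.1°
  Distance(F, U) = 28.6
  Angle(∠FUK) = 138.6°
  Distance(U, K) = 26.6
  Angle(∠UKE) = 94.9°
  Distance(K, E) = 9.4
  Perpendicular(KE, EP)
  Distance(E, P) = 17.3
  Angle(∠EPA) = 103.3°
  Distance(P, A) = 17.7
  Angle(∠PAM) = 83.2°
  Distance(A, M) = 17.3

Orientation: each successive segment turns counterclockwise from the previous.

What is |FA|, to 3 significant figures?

36.1

F is at the origin; FU runs at 106.1° with length 28.6, so U = (-7.93, 27.5). ∠FUK = 138.6° gives UK at 148° from the x-axis; with |UK| = 26.6, K = (-30.4, 41.8). ∠UKE = 94.9° gives KE at -127° from the x-axis; with |KE| = 9.4, E = (-36.1, 34.3). KE ⟂ EP, so EP runs at -37.4°; with |EP| = 17.3, P = (-22.3, 23.8). ∠EPA = 103.3° gives PA at 39.3° from the x-axis; with |PA| = 17.7, A = (-8.63, 35.0). Then |FA| = |A − F| = 36.1.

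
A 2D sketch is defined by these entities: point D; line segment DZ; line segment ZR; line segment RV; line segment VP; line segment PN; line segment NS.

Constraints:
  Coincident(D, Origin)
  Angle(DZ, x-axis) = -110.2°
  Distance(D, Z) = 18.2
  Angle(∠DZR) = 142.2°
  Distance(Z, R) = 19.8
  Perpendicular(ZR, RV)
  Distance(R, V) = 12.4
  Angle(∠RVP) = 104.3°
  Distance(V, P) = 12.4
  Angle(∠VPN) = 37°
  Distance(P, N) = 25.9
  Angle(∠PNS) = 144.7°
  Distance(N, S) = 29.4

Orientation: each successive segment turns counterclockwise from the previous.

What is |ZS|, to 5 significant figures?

53.797

D is at the origin; DZ runs at -110.2° with length 18.2, so Z = (-6.2844, -17.081). ∠DZR = 142.2° gives ZR at -72.400° from the x-axis; with |ZR| = 19.8, R = (-0.29750, -35.954). ZR is perpendicular to RV, so RV runs at 17.600°; with |RV| = 12.4, V = (11.522, -32.204). ∠RVP = 104.3° gives VP at 93.300° from the x-axis; with |VP| = 12.4, P = (10.808, -19.825). ∠VPN = 37.0° gives PN at -123.70° from the x-axis; with |PN| = 25.9, N = (-3.5622, -41.373). ∠PNS = 144.7° gives NS at -88.400° from the x-axis; with |NS| = 29.4, S = (-2.7413, -70.761). Then |ZS| = |S − Z| = 53.797.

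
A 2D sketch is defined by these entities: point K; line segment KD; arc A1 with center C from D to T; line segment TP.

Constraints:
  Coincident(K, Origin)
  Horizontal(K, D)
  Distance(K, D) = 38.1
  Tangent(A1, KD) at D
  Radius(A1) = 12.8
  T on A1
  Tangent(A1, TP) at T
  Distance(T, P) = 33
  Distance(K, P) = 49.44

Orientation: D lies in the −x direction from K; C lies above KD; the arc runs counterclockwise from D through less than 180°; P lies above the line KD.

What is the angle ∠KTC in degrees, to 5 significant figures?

161.60°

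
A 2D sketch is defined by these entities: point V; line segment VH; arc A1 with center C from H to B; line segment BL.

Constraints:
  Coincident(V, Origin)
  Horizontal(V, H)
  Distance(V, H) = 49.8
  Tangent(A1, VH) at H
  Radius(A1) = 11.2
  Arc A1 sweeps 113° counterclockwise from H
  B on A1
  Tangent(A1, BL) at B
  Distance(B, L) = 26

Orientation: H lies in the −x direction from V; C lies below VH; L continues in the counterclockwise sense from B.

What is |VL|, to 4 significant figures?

63.69

On A1, H sits at bearing 90° from C; a 113° counterclockwise sweep puts B at bearing 203°, so B = C + 11.2·(cos 203°, sin 203°) = (-60.11, -15.58). Tangency of A1 to BL means the radius CB is perpendicular to BL, so BL runs along (−sin 203°, cos 203°); with |BL| = 26.0, L = (-49.95, -39.51). Then |VL| = |L − V| = 63.69.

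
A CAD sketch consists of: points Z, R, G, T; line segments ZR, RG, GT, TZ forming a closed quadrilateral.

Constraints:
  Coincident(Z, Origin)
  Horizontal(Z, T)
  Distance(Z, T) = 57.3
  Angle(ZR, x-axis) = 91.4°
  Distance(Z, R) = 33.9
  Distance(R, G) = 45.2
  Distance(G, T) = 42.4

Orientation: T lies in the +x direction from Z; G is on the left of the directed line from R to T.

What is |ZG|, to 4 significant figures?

59.57

Z is at the origin; Z and T share the same y with |ZT| = 57.3 and T in +x, so T = (57.3, 0). ZR runs at 91.4° with |ZR| = 33.9, so R = (-0.8283, 33.89). G is determined by |RG| = 45.2 and |GT| = 42.4 together: it lies at the intersection of circle(R, 45.2) and circle(T, 42.4). With |RT| = 67.29, the foot of the radical line on RT is 35.47 from R and the perpendicular offset is √(45.2² − 35.47²) = 28.02. Taking the left-of-RT solution: G = (43.92, 40.23).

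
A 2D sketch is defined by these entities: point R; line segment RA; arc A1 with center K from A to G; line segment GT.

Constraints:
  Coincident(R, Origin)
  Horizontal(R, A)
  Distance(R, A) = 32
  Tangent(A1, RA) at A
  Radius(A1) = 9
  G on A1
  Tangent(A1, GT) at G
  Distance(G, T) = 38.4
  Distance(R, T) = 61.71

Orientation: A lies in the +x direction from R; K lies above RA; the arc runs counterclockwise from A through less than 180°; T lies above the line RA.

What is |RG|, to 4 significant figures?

42.07

R is at the origin; R and A share the same y with |RA| = 32.0 and A on the +x side, so A = (32.00, 0.000). Since A1 is tangent to RA there, KA ⟂ RA, so K = A + (0, 9) = (32.00, 9.000). Since KG ⟂ GT (tangency), |KT| = √(9.0² + 38.4²) = 39.44 regardless of where G sits on A1. So T lies on both circle(R, 61.71) and circle(K, 39.44); the above-RA intersection is T = (39.01, 47.81). G is the foot of the tangent from T: G = (40.99, 9.462).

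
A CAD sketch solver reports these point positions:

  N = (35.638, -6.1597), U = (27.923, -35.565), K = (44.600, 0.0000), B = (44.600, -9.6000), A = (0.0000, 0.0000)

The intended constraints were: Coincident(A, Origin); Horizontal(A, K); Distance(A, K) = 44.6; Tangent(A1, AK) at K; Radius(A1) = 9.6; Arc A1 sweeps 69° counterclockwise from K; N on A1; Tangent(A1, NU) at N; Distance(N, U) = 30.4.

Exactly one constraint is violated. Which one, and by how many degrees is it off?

Tangent(A1, NU) at N — off by 6.30°.

A = (0.00, 0.00) ✓; A.y = 0.00, K.y = 0.00 ✓; |AK| = 44.60 ✓; ∠(BK, KA) = 90.00° ✓; |BK| = 9.600 ✓; bearing(B→N) − bearing(B→K) = 69.00° ✓; |BN| = 9.600 ✓; ∠(BN, NU) = 83.70° ✗; |NU| = 30.40 ✓.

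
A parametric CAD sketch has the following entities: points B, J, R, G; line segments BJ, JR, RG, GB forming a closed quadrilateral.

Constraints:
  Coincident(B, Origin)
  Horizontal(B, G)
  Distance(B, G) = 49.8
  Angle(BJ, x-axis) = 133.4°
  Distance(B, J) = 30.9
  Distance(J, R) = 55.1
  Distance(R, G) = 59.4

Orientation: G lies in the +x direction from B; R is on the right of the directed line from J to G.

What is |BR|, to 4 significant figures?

29.23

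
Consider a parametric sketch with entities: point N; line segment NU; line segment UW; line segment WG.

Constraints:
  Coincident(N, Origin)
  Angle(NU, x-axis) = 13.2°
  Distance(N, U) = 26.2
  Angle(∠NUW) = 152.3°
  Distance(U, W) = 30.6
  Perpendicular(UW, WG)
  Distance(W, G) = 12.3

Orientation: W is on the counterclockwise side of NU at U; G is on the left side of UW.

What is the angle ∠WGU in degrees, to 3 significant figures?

68.1°

N is at the origin; NU runs at 13.2° with length 26.2, so U = 26.2·(cos 13.2°, sin 13.2°) = (25.5, 5.98). ∠NUW = 152.3°, so UW runs at 13.2° + (180° − 152.3°) = 40.9° from the x-axis; with |UW| = 30.6, W = U + 30.6·(cos 40.9°, sin 40.9°) = (48.6, 26.0). The perpendicularity gives WG at right angles to UW; with |WG| = 12.3 on the left of UW, G = W + 12.3·(-0.655, 0.756) = (40.6, 35.3). Then cos ∠WGU = GW·GU / (|GW||GU|), giving 68.1°.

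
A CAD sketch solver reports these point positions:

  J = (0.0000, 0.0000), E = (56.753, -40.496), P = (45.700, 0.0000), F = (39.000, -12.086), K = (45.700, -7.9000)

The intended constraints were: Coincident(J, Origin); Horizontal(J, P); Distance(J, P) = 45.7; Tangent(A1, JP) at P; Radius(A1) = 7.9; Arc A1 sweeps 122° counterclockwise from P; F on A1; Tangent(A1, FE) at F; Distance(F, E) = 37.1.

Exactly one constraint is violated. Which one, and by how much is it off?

Distance(F, E) = 37.1 — off by 3.60.

J = (0.00, 0.00) ✓; J.y = 0.00, P.y = 0.00 ✓; |JP| = 45.70 ✓; ∠(KP, PJ) = 90.00° ✓; |KP| = 7.900 ✓; bearing(K→F) − bearing(K→P) = 122.0° ✓; |KF| = 7.900 ✓; ∠(KF, FE) = 90.00° ✓; |FE| = 33.50 ✗.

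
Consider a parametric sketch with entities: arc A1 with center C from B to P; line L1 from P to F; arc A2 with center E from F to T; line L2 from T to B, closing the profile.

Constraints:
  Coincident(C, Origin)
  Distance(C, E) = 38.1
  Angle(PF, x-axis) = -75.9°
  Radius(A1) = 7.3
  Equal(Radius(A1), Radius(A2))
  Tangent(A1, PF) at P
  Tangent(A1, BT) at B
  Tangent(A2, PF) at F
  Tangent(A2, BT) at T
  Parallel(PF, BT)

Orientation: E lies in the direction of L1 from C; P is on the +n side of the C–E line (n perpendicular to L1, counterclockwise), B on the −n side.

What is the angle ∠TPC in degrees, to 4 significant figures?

69.03°

The slot axis is L1's direction at -75.9°, so u = (cos -75.9°, sin -75.9°) = (0.2436, -0.9699) and n = (−sin -75.9°, cos -75.9°) = (0.9699, 0.2436). C is at the origin and E lies 38.1 along u from C, so E = 38.1·u = (9.282, -36.95). Tangency of A1 to both parallel lines with radius 7.3 puts P and B at C ± 7.3·n: P = (7.080, 1.778), B = (-7.080, -1.778). Equal radii place F and T the same way about E: F = E + 7.3·n = (16.36, -35.17), T = E − 7.3·n = (2.202, -38.73). Then cos ∠TPC = PT·PC / (|PT||PC|), giving 69.03°.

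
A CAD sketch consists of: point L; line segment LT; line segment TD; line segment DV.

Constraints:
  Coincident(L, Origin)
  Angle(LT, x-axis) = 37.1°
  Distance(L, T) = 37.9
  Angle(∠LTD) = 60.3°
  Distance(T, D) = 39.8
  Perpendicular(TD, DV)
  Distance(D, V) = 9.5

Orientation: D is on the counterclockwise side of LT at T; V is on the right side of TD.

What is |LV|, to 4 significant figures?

47.34

∠LTD = 60.3°, so TD runs at 37.1° + (180° − 60.3°) = 156.8° from the x-axis; with |TD| = 39.8, D = T + 39.8·(cos 156.8°, sin 156.8°) = (-6.353, 38.54). The perpendicularity gives DV at right angles to TD; with |DV| = 9.5 on the right of TD, V = D + 9.5·(0.3939, 0.9191) = (-2.611, 47.27). Then |LV| = |V − L| = 47.34.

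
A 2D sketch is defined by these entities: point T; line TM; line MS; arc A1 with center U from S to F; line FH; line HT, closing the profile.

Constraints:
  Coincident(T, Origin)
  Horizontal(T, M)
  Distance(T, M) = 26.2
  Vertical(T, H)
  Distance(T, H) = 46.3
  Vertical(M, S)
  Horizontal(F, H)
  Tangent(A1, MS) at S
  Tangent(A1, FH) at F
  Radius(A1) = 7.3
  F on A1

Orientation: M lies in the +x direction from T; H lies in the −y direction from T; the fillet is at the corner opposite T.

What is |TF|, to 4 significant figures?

50.01

The virtual corner opposite T is at (26.20, -46.30). Tangency of A1 to MS means the radius US is perpendicular to MS and the tangent condition forces UF to be normal to FH, with radius 7.3, so the center U sits 7.3 in from both sides at U = (18.90, -39.00). That places the tangent points at S = (26.20, -39.00) on MS and F = (18.90, -46.30) on FH. Then |TF| = |F − T| = 50.01.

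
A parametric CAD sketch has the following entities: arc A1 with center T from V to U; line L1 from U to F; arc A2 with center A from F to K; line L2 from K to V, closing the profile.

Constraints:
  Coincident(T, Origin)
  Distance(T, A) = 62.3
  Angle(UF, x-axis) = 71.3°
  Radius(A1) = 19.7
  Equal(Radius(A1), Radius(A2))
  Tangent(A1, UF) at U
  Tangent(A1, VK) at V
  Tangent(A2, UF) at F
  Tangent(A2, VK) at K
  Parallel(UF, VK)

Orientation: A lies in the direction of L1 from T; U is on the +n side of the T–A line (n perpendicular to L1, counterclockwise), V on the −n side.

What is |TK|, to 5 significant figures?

65.340

Tangency of A1 to both parallel lines with radius 19.7 puts U and V at T ± 19.7·n: U = (-18.660, 6.3161), V = (18.660, -6.3161). Equal radii place F and K the same way about A: F = A + 19.7·n = (1.3141, 65.327), K = A − 19.7·n = (38.634, 52.695). Then |TK| = |K − T| = 65.340.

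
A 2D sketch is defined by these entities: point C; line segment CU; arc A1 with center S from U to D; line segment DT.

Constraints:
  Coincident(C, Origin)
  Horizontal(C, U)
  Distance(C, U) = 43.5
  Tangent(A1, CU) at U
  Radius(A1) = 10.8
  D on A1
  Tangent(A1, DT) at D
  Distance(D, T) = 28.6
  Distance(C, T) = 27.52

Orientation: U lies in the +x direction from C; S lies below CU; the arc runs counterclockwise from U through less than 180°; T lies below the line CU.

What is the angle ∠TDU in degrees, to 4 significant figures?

158.1°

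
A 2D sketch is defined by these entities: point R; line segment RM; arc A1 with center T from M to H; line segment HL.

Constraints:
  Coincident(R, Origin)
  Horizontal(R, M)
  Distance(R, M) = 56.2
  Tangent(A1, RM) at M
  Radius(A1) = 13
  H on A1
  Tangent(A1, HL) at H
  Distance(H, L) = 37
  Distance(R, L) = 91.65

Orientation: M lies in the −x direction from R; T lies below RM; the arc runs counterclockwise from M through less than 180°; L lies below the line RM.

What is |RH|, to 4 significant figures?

69.05

Checks: R.y = 0.00, M.y = 0.00 ✓; |TH| = 13.00 ✓; ∠(TH, HL) = 90.00° ✓; |HL| = 37.00 ✓; |RL| = 91.65 ✓.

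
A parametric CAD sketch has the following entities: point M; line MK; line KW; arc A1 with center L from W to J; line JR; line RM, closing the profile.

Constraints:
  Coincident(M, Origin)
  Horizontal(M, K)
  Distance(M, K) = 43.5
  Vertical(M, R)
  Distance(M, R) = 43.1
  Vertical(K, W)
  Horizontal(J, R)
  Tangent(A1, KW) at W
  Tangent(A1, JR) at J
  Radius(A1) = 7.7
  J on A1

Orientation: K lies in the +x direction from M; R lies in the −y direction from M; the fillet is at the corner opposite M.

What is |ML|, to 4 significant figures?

50.35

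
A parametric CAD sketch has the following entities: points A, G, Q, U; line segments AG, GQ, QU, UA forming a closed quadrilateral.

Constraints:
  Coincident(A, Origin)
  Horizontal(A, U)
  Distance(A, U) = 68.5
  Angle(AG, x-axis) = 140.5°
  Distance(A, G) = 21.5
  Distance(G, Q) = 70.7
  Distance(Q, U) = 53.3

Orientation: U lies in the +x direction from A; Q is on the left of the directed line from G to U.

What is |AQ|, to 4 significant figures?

65.93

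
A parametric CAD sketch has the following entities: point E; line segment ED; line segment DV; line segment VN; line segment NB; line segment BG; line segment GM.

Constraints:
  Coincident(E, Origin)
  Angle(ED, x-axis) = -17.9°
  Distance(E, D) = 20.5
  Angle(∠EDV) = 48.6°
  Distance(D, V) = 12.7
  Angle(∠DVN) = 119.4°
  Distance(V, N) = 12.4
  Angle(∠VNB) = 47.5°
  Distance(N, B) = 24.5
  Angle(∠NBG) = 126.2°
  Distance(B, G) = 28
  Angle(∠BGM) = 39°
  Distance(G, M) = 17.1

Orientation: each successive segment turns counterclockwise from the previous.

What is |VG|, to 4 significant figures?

35.32

E is at the origin; ED runs at -17.9° with length 20.5, so D = (19.51, -6.301). ∠EDV = 48.6° gives DV at 113.5° from the x-axis; with |DV| = 12.7, V = (14.44, 5.346). ∠DVN = 119.4° gives VN at 174.1° from the x-axis; with |VN| = 12.4, N = (2.109, 6.620). ∠VNB = 47.5° gives NB at -53.40° from the x-axis; with |NB| = 24.5, B = (16.72, -13.05). ∠NBG = 126.2° gives BG at 0.4000° from the x-axis; with |BG| = 28.0, G = (44.72, -12.85). Then |VG| = |G − V| = 35.32.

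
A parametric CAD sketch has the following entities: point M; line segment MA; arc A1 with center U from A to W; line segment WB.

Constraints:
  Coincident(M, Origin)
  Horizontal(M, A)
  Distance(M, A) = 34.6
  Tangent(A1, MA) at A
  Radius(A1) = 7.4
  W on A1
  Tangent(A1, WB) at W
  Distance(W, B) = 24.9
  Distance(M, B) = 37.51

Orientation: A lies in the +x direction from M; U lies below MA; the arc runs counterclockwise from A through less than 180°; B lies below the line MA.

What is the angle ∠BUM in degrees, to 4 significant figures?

73.58°

Checks: |UW| = 7.400 ✓; ∠(UW, WB) = 90.00° ✓; |WB| = 24.90 ✓; |MB| = 37.51 ✓.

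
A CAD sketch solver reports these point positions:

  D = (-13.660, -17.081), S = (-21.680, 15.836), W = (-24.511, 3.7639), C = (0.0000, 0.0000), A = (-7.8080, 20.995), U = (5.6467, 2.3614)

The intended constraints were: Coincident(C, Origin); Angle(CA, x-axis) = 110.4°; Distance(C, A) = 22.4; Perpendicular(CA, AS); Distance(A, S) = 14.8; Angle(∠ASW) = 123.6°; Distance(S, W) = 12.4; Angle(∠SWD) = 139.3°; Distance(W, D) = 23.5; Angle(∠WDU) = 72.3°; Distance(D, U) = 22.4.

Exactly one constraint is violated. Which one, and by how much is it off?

Distance(D, U) = 22.4 — off by 5.00.

C = (0.00, 0.00) ✓; CA at 110.4° ✓; |CA| = 22.40 ✓; ∠(CA, AS) = 90.00° ✓; |AS| = 14.80 ✓; ∠ASW = 123.6° ✓; |SW| = 12.40 ✓; ∠SWD = 139.3° ✓; |WD| = 23.50 ✓; ∠WDU = 72.30° ✓; |DU| = 27.40 ✗.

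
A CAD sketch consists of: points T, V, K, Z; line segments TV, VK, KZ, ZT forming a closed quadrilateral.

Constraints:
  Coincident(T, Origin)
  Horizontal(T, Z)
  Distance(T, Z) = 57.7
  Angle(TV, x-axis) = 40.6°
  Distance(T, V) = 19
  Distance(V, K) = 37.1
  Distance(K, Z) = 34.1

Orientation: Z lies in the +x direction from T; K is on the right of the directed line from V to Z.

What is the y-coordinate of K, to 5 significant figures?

-20.935

Checks: |VK| = 37.10 ✓; |KZ| = 34.10 ✓.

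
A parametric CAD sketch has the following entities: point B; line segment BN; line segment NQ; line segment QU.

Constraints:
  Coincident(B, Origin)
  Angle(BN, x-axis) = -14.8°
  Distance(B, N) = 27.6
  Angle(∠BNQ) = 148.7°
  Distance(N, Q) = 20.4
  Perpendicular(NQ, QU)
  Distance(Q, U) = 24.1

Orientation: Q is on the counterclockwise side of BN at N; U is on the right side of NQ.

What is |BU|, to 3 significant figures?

58.4

B is at the origin; BN runs at -14.8° with length 27.6, so N = 27.6·(cos -14.8°, sin -14.8°) = (26.7, -7.05). ∠BNQ = 148.7°, so NQ runs at -14.8° + (180° − 148.7°) = 16.5° from the x-axis; with |NQ| = 20.4, Q = N + 20.4·(cos 16.5°, sin 16.5°) = (46.2, -1.26). NQ ⟂ QU; with |QU| = 24.1 on the right of NQ, U = Q + 24.1·(0.284, -0.959) = (53.1, -24.4). Then |BU| = |U − B| = 58.4.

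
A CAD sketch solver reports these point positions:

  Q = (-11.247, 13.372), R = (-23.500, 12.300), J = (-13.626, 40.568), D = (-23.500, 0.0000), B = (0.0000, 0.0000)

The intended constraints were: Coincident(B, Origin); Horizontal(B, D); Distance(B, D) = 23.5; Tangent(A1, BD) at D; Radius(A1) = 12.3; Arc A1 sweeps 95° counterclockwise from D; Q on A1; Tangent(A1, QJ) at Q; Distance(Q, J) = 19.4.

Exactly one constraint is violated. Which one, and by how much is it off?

Distance(Q, J) = 19.4 — off by 7.90.

B = (0.00, 0.00) ✓; B.y = 0.00, D.y = 0.00 ✓; |BD| = 23.50 ✓; ∠(RD, DB) = 90.00° ✓; |RD| = 12.30 ✓; bearing(R→Q) − bearing(R→D) = 95.00° ✓; |RQ| = 12.30 ✓; ∠(RQ, QJ) = 90.00° ✓; |QJ| = 27.30 ✗.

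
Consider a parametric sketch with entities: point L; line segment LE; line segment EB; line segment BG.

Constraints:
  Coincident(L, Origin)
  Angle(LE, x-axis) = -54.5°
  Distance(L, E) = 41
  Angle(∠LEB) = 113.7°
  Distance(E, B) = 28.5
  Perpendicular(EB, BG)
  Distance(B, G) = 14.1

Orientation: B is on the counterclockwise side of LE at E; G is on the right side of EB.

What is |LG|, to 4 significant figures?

68.48

L is at the origin; LE runs at -54.5° with length 41.0, so E = 41.0·(cos -54.5°, sin -54.5°) = (23.81, -33.38). ∠LEB = 113.7°, so EB runs at -54.5° + (180° − 113.7°) = 11.80° from the x-axis; with |EB| = 28.5, B = E + 28.5·(cos 11.80°, sin 11.80°) = (51.71, -27.55). The perpendicularity gives BG at right angles to EB; with |BG| = 14.1 on the right of EB, G = B + 14.1·(0.2045, -0.9789) = (54.59, -41.35). Then |LG| = |G − L| = 68.48.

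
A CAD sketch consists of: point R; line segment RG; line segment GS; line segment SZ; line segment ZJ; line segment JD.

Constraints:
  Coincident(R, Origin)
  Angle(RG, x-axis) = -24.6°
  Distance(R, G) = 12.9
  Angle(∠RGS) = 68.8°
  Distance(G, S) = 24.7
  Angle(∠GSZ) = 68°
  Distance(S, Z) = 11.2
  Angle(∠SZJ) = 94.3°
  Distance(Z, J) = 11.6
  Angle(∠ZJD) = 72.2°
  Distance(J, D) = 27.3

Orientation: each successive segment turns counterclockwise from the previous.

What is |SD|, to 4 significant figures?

15.38

R is at the origin; RG runs at -24.6° with length 12.9, so G = (11.73, -5.370). ∠RGS = 68.8° gives GS at 86.60° from the x-axis; with |GS| = 24.7, S = (13.19, 19.29). ∠GSZ = 68.0° gives SZ at -161.4° from the x-axis; with |SZ| = 11.2, Z = (2.579, 15.71). ∠SZJ = 94.3° gives ZJ at -75.70° from the x-axis; with |ZJ| = 11.6, J = (5.444, 4.474). ∠ZJD = 72.2° gives JD at 32.10° from the x-axis; with |JD| = 27.3, D = (28.57, 18.98). Then |SD| = |D − S| = 15.38.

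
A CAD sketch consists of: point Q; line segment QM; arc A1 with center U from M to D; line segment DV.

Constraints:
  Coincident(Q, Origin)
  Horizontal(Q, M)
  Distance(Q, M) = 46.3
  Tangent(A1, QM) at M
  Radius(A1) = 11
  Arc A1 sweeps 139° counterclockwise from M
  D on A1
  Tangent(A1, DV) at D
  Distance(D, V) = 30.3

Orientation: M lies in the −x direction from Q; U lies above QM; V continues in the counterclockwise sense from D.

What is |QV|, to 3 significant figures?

73.3

Q is at the origin; QM is horizontal with |QM| = 46.3 and M on the −x side, so M = (-46.3, 0.00). Tangency of A1 to QM means the radius UM is perpendicular to QM, so U = M + (0, 11) = (-46.3, 11.0). On A1, M sits at bearing -90° from U; a 139° counterclockwise sweep puts D at bearing 49°, so D = U + 11.0·(cos 49°, sin 49°) = (-39.1, 19.3). Tangency of A1 to DV means the radius UD is perpendicular to DV, so DV runs along (−sin 49°, cos 49°); with |DV| = 30.3, V = (-62.0, 39.2). Then |QV| = |V − Q| = 73.3.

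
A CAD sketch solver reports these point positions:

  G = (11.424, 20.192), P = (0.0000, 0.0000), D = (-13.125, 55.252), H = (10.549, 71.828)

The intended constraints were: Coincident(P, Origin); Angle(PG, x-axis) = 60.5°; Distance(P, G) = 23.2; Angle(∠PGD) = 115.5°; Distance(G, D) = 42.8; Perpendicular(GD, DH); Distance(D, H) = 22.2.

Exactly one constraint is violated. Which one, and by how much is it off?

Distance(D, H) = 22.2 — off by 6.70.

P = (0.00, 0.00) ✓; PG at 60.50° ✓; |PG| = 23.20 ✓; ∠PGD = 115.5° ✓; |GD| = 42.80 ✓; ∠(GD, DH) = 90.00° ✓; |DH| = 28.90 ✗.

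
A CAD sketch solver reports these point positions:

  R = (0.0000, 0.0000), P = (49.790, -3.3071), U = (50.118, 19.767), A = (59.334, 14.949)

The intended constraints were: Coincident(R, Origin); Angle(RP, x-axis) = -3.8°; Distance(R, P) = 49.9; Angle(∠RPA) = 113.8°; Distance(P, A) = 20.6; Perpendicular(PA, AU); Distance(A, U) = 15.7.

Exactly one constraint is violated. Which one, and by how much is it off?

Distance(A, U) = 15.7 — off by 5.30.

R = (0.00, 0.00) ✓; RP at -3.800° ✓; |RP| = 49.90 ✓; ∠RPA = 113.8° ✓; |PA| = 20.60 ✓; ∠(PA, AU) = 90.00° ✓; |AU| = 10.40 ✗.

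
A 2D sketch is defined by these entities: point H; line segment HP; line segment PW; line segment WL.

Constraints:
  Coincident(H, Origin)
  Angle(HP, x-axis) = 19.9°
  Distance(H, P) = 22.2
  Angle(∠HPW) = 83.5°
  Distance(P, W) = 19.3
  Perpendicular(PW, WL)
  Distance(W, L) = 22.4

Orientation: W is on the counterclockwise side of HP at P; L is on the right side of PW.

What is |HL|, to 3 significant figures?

47.5

H is at the origin; HP runs at 19.9° with length 22.2, so P = 22.2·(cos 19.9°, sin 19.9°) = (20.9, 7.56). ∠HPW = 83.5°, so PW runs at 19.9° + (180° − 83.5°) = 116° from the x-axis; with |PW| = 19.3, W = P + 19.3·(cos 116°, sin 116°) = (12.3, 24.8). PW is perpendicular to WL; with |WL| = 22.4 on the right of PW, L = W + 22.4·(0.896, 0.445) = (32.4, 34.8). Then |HL| = |L − H| = 47.5.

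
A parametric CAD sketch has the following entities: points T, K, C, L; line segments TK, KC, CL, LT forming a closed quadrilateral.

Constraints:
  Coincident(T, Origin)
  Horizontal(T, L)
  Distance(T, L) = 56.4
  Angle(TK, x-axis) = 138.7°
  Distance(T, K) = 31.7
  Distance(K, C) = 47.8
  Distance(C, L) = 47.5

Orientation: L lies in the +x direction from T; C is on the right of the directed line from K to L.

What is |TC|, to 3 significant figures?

16.2

T is at the origin; T and L share the same y with |TL| = 56.4 and L in +x, so L = (56.4, 0). TK runs at 138.7° with |TK| = 31.7, so K = (-23.8, 20.9). C is determined by |KC| = 47.8 and |CL| = 47.5 together: it lies at the intersection of circle(K, 47.8) and circle(L, 47.5). With |KL| = 82.9, the foot of the radical line on KL is 41.6 from K and the perpendicular offset is √(47.8² − 41.6²) = 23.5. Taking the right-of-KL solution: C = (10.5, -12.3).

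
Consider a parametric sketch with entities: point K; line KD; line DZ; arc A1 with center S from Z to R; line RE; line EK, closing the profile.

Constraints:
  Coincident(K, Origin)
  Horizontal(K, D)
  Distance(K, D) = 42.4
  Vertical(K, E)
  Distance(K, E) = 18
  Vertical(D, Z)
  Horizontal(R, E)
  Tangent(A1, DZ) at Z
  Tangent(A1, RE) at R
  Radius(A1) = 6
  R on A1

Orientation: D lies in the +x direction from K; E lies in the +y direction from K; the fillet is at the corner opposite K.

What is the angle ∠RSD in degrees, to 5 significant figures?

153.43°

K is at the origin; KD is horizontal with |KD| = 42.4 and D on the +x side, so D = (42.400, 0.0000). KE is vertical with |KE| = 18.0 and E on the +y side, so E = (0.0000, 18.000). The virtual corner opposite K is at (42.400, 18.000). The tangent condition forces SZ to be normal to DZ and A1 meets RE tangentially, so SR is at right angles to RE, with radius 6.0, so the center S sits 6.0 in from both sides at S = (36.400, 12.000). That places the tangent points at Z = (42.400, 12.000) on DZ and R = (36.400, 18.000) on RE. Then cos ∠RSD = SR·SD / (|SR||SD|), giving 153.43°.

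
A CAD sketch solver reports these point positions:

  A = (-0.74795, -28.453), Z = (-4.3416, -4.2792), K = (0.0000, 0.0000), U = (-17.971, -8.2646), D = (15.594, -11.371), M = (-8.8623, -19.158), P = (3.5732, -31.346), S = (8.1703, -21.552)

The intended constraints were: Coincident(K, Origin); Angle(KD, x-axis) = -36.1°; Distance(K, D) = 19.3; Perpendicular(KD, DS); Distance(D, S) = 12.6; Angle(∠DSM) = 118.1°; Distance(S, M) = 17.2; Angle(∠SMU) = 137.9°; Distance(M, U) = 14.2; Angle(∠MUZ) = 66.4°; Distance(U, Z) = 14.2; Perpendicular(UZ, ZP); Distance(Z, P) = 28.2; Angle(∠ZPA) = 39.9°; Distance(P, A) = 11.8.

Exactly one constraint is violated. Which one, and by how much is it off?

Distance(P, A) = 11.8 — off by 6.60.

K = (0.00, 0.00) ✓; KD at -36.10° ✓; |KD| = 19.30 ✓; ∠(KD, DS) = 90.00° ✓; |DS| = 12.60 ✓; ∠DSM = 118.1° ✓; |SM| = 17.20 ✓; ∠SMU = 137.9° ✓; |MU| = 14.20 ✓; ∠MUZ = 66.40° ✓; |UZ| = 14.20 ✓; ∠(UZ, ZP) = 90.00° ✓; |ZP| = 28.20 ✓; ∠ZPA = 39.90° ✓; |PA| = 5.200 ✗.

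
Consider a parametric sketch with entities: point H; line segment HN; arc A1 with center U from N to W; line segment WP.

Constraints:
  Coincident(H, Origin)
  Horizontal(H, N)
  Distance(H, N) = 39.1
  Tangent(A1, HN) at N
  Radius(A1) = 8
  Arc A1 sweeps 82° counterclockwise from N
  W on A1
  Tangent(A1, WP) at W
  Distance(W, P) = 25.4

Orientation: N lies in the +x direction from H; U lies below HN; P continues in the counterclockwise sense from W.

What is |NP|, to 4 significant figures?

34.03

H is at the origin; H and N share the same y with |HN| = 39.1 and N on the +x side, so N = (39.10, 0.000). Tangency of A1 to HN means the radius UN is perpendicular to HN, so U = N + (0, -8) = (39.10, -8.000). On A1, N sits at bearing 90° from U; an 82° counterclockwise sweep puts W at bearing 172°, so W = U + 8.0·(cos 172°, sin 172°) = (31.18, -6.887). Since A1 is tangent to WP there, UW ⟂ WP, so WP runs along (−sin 172°, cos 172°); with |WP| = 25.4, P = (27.64, -32.04). Then |NP| = |P − N| = 34.03.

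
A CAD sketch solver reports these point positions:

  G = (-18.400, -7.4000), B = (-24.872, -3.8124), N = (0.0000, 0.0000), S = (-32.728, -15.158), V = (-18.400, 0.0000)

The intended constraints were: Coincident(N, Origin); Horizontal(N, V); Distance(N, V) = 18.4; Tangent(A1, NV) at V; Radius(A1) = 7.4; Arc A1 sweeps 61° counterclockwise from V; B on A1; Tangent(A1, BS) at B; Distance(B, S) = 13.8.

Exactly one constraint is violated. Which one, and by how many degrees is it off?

Tangent(A1, BS) at B — off by 5.70°.

N = (0.00, 0.00) ✓; N.y = 0.00, V.y = 0.00 ✓; |NV| = 18.40 ✓; ∠(GV, VN) = 90.00° ✓; |GV| = 7.400 ✓; bearing(G→B) − bearing(G→V) = 61.00° ✓; |GB| = 7.400 ✓; ∠(GB, BS) = 95.70° ✗; |BS| = 13.80 ✓.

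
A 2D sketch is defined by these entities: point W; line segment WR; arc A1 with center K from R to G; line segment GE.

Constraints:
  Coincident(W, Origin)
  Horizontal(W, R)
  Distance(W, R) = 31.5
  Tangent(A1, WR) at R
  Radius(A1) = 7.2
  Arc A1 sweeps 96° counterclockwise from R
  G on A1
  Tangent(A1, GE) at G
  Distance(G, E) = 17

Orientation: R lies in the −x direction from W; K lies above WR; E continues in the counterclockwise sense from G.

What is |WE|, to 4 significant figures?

36.06

W is at the origin; W and R share the same y with |WR| = 31.5 and R on the −x side, so R = (-31.50, 0.000). The tangent condition forces KR to be normal to WR, so K = R + (0, 7.2) = (-31.50, 7.200). On A1, R sits at bearing -90° from K; a 96° counterclockwise sweep puts G at bearing 6°, so G = K + 7.2·(cos 6°, sin 6°) = (-24.34, 7.953). The tangent condition forces KG to be normal to GE, so GE runs along (−sin 6°, cos 6°); with |GE| = 17.0, E = (-26.12, 24.86). Then |WE| = |E − W| = 36.06.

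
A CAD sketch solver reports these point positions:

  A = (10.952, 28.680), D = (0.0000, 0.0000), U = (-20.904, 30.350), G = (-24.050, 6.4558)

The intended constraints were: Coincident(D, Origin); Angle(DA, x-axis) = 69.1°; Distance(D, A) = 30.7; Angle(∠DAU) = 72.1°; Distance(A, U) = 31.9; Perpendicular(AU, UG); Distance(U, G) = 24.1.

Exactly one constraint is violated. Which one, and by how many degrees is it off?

Perpendicular(AU, UG) — off by 4.50°.

D = (0.00, 0.00) ✓; DA at 69.10° ✓; |DA| = 30.70 ✓; ∠DAU = 72.10° ✓; |AU| = 31.90 ✓; ∠(AU, UG) = 85.50° ✗; |UG| = 24.10 ✓.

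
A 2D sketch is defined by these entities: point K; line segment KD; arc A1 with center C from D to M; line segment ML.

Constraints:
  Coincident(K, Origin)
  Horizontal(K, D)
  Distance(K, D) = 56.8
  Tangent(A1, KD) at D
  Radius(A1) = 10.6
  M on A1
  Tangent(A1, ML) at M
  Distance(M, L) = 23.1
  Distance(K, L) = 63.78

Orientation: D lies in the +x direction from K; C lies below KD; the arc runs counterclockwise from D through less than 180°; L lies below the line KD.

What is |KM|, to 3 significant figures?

48.5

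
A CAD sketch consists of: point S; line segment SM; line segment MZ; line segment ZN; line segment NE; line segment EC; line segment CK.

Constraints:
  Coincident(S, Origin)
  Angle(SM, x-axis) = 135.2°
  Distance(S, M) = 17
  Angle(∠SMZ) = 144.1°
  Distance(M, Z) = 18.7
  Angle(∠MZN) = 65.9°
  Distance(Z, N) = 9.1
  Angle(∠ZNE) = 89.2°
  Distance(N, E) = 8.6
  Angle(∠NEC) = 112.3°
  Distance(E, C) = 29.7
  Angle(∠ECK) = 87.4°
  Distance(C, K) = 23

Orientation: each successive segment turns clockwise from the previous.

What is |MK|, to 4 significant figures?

38.89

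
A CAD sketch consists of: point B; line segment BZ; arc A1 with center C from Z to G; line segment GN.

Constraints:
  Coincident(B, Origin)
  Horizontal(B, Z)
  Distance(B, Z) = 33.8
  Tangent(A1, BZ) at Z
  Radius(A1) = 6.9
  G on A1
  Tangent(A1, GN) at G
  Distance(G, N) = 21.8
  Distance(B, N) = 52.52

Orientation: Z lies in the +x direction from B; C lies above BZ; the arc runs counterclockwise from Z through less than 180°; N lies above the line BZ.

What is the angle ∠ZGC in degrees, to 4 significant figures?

51.20°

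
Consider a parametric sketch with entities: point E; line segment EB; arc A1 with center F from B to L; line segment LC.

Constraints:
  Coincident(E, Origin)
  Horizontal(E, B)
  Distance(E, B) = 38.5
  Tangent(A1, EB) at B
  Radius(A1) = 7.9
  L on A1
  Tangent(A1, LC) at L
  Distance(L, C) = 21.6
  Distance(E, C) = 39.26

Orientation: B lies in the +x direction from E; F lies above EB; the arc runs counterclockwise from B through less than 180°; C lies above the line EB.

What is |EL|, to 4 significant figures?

45.84

Checks: E = (0.00, 0.00) ✓; |FL| = 7.900 ✓; ∠(FL, LC) = 90.00° ✓; |LC| = 21.60 ✓; |EC| = 39.26 ✓.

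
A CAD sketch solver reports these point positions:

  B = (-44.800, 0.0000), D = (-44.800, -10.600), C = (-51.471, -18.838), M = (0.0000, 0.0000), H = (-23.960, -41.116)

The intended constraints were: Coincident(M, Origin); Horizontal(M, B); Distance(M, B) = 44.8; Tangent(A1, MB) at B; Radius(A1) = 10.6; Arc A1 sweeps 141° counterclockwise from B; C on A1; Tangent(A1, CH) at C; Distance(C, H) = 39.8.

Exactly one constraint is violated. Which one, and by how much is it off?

Distance(C, H) = 39.8 — off by 4.40.

M = (0.00, 0.00) ✓; M.y = 0.00, B.y = 0.00 ✓; |MB| = 44.80 ✓; ∠(DB, BM) = 90.00° ✓; |DB| = 10.60 ✓; bearing(D→C) − bearing(D→B) = 141.0° ✓; |DC| = 10.60 ✓; ∠(DC, CH) = 90.00° ✓; |CH| = 35.40 ✗.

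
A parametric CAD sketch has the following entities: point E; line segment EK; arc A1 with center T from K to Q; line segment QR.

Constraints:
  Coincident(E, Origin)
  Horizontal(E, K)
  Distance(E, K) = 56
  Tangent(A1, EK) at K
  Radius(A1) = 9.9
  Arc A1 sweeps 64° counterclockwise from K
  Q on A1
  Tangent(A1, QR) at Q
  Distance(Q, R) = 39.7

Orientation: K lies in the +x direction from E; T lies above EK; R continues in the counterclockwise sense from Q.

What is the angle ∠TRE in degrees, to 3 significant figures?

23.4°

E is at the origin; EK is horizontal with |EK| = 56.0 and K on the +x side, so K = (56.0, 0.00). The tangent condition forces TK to be normal to EK, so T = K + (0, 9.9) = (56.0, 9.90). On A1, K sits at bearing -90° from T; a 64° counterclockwise sweep puts Q at bearing -26°, so Q = T + 9.9·(cos -26°, sin -26°) = (64.9, 5.56). A1 meets QR tangentially, so TQ is at right angles to QR, so QR runs along (−sin -26°, cos -26°); with |QR| = 39.7, R = (82.3, 41.2). Then cos ∠TRE = RT·RE / (|RT||RE|), giving 23.4°.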